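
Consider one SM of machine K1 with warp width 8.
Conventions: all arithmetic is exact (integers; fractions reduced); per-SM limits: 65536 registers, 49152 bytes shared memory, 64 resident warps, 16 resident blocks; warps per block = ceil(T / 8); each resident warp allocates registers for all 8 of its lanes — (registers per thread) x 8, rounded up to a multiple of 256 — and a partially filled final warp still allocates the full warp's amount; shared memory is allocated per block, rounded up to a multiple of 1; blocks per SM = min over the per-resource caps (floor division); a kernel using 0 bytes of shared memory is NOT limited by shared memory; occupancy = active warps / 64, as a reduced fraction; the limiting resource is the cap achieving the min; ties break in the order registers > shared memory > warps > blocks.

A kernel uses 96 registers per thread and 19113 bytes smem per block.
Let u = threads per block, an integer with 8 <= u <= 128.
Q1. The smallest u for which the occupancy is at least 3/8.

Answer: u = 89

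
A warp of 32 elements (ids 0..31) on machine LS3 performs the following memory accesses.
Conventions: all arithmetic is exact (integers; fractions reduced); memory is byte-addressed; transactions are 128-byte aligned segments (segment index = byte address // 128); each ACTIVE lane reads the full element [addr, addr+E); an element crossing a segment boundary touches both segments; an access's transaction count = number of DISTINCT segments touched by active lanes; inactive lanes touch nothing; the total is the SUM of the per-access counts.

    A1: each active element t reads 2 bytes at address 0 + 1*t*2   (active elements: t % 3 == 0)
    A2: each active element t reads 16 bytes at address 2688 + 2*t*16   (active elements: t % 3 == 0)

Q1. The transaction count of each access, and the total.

A1: 1 transaction
A2: 8 transactions

Answer: 1,8; total 9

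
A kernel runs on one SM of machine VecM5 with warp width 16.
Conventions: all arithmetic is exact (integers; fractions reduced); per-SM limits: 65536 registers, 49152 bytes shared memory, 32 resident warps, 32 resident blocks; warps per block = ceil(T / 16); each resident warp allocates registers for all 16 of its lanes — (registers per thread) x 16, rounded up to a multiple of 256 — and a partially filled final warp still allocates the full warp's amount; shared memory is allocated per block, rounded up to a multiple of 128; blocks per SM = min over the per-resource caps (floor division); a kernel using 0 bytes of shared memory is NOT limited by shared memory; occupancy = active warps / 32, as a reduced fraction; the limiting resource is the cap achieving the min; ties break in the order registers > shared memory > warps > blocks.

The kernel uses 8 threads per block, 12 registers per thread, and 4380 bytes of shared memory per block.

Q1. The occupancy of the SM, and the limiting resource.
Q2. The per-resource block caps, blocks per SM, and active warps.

Answer: occupancy 5/16, limited by shared memory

registers: 256 blocks
shared memory: 10 blocks
warps: 32 blocks
blocks: 32 blocks

Answer: 10 blocks, 10 active warps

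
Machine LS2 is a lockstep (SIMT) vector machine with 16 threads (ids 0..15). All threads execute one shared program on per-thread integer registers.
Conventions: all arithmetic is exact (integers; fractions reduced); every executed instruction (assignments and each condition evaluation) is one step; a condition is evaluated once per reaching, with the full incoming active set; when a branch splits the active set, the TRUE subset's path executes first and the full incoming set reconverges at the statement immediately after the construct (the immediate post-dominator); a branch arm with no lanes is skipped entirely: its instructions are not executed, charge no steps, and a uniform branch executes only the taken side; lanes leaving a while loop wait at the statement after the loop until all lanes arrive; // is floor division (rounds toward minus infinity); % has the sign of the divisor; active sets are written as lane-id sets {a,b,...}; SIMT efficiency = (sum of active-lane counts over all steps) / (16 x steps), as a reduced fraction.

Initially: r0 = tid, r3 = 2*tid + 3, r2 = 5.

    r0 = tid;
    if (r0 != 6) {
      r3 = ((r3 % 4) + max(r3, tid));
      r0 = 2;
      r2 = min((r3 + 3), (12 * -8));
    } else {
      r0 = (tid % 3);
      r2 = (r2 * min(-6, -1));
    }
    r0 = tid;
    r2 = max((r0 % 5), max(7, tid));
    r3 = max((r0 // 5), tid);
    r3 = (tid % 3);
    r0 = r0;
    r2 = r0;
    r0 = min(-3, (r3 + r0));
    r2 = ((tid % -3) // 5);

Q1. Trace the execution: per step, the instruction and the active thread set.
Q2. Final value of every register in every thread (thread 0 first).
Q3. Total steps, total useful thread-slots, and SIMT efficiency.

step 0: r0 <- tid                    {0,1,2,3,4,5,6,7,8,9,10,11,12,13,14,15}
step 1: eval (r0 != 6)               {0,1,2,3,4,5,6,7,8,9,10,11,12,13,14,15}
step 2: r3 <- ((r3 % 4) + max(r3, tid)) {0,1,2,3,4,5,7,8,9,10,11,12,13,14,15}
step 3: r0 <- 2                      {0,1,2,3,4,5,7,8,9,10,11,12,13,14,15}
step 4: r2 <- min((r3 + 3), (12 * -8)) {0,1,2,3,4,5,7,8,9,10,11,12,13,14,15}
step 5: r0 <- (tid % 3)              {6}
step 6: r2 <- (r2 * min(-6, -1))     {6}
step 7: r0 <- tid                    {0,1,2,3,4,5,6,7,8,9,10,11,12,13,14,15}
step 8: r2 <- max((r0 % 5), max(7, tid)) {0,1,2,3,4,5,6,7,8,9,10,11,12,13,14,15}
step 9: r3 <- max((r0 // 5), tid)    {0,1,2,3,4,5,6,7,8,9,10,11,12,13,14,15}
step 10: r3 <- (tid % 3)              {0,1,2,3,4,5,6,7,8,9,10,11,12,13,14,15}
step 11: r0 <- r0                     {0,1,2,3,4,5,6,7,8,9,10,11,12,13,14,15}
step 12: r2 <- r0                     {0,1,2,3,4,5,6,7,8,9,10,11,12,13,14,15}
step 13: r0 <- min(-3, (r3 + r0))     {0,1,2,3,4,5,6,7,8,9,10,11,12,13,14,15}
step 14: r2 <- ((tid % -3) // 5)      {0,1,2,3,4,5,6,7,8,9,10,11,12,13,14,15}

Answer: 15 steps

r0: -3,-3,-3,-3,-3,-3,-3,-3,-3,-3,-3,-3,-3,-3,-3,-3
r3: 0,1,2,0,1,2,0,1,2,0,1,2,0,1,2,0
r2: 0,-1,-1,0,-1,-1,0,-1,-1,0,-1,-1,0,-1,-1,0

steps = 15; useful = 207; efficiency = 207/240 = 69/80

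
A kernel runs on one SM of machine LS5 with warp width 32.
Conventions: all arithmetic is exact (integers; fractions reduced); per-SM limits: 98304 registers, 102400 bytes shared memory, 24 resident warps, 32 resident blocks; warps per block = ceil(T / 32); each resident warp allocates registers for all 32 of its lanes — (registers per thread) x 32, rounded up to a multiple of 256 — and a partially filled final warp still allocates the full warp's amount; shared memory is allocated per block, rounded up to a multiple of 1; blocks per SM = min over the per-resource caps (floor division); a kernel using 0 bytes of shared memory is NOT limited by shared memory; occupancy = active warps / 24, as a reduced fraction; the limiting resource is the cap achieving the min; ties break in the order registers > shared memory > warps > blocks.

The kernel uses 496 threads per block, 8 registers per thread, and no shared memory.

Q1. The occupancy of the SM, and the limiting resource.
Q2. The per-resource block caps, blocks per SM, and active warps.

Answer: occupancy 2/3, limited by warps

registers: 24 blocks
shared memory: no limit (kernel uses none)
warps: 1 block
blocks: 32 blocks

Answer: 1 block, 16 active warps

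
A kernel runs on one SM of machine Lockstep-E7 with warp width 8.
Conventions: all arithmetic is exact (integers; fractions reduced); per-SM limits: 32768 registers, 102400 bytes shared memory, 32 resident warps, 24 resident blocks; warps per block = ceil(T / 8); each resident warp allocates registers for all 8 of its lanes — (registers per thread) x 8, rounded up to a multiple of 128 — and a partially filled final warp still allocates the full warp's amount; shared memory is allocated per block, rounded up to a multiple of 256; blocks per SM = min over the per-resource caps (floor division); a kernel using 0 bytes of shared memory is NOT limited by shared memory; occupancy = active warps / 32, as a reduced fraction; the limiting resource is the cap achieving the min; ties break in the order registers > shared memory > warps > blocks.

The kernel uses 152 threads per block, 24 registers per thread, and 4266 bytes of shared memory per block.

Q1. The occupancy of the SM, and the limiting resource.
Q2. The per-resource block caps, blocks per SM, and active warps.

Answer: occupancy 19/32, limited by warps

registers: 6 blocks
shared memory: 23 blocks
warps: 1 block
blocks: 24 blocks

Answer: 1 block, 19 active warps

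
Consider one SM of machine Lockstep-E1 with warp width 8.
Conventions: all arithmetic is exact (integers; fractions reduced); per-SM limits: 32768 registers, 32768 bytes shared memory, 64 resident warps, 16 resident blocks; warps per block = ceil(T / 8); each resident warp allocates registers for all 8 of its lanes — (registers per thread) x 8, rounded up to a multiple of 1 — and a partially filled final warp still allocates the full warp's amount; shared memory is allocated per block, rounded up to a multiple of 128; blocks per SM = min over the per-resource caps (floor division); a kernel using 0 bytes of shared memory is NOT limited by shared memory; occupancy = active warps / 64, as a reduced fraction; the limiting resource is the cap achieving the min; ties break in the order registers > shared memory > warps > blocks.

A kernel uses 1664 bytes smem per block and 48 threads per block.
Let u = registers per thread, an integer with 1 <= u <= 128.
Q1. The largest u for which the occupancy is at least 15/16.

Answer: u = 68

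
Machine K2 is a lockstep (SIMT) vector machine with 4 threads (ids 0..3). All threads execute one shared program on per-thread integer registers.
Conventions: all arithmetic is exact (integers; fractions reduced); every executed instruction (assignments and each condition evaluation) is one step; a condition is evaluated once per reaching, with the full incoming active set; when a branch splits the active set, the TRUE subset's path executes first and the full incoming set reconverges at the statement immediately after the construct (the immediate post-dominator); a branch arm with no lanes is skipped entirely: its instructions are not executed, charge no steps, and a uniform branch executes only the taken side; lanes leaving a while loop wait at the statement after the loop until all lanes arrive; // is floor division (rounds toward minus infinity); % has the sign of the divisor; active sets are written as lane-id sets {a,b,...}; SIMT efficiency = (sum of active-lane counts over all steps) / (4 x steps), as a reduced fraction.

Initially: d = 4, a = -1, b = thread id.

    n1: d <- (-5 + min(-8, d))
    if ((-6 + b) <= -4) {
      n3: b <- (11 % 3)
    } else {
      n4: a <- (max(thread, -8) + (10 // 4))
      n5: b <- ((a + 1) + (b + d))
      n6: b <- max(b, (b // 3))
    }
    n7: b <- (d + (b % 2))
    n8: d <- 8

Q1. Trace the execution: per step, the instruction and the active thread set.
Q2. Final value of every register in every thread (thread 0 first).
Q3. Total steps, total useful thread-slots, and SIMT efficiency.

step 0: d <- (-5 + min(-8, d))       {0,1,2,3}
step 1: eval ((-6 + b) <= -4)        {0,1,2,3}
step 2: b <- (11 % 3)                {0,1,2}
step 3: a <- (max(thread, -8) + (10 // 4)) {3}
step 4: b <- ((a + 1) + (b + d))     {3}
step 5: b <- max(b, (b // 3))        {3}
step 6: b <- (d + (b % 2))           {0,1,2,3}
step 7: d <- 8                       {0,1,2,3}

Answer: 8 steps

d: 8,8,8,8
a: -1,-1,-1,5
b: -13,-13,-13,-13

steps = 8; useful = 22; efficiency = 22/32 = 11/16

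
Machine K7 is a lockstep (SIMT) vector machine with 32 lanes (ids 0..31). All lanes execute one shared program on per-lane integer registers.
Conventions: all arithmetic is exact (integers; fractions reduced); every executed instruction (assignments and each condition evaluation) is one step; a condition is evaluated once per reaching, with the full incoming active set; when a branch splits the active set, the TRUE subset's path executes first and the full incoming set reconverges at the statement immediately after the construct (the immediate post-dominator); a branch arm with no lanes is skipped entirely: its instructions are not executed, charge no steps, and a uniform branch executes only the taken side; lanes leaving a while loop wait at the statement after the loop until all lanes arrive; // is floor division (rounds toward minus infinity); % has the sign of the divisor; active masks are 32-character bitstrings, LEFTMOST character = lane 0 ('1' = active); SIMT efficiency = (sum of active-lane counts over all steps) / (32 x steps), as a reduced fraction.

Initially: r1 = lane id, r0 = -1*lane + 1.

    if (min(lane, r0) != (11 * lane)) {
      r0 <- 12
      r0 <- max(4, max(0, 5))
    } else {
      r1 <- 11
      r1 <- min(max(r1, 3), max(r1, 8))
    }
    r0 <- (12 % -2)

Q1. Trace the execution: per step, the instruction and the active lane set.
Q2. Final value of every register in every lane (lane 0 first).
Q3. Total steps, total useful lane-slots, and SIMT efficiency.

step 0: eval (min(lane, r0) != (11 * lane)) 11111111111111111111111111111111
step 1: r0 <- 12                     01111111111111111111111111111111
step 2: r0 <- max(4, max(0, 5))      01111111111111111111111111111111
step 3: r1 <- 11                     10000000000000000000000000000000
step 4: r1 <- min(max(r1, 3), max(r1, 8)) 10000000000000000000000000000000
step 5: r0 <- (12 % -2)              11111111111111111111111111111111

Answer: 6 steps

r1: 11,1,2,3,4,5,6,7,8,9,10,11,12,13,14,15,16,17,18,19,20,21,22,23,24,25,26,27,28,29,30,31
r0: 0,0,0,0,0,0,0,0,0,0,0,0,0,0,0,0,0,0,0,0,0,0,0,0,0,0,0,0,0,0,0,0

steps = 6; useful = 128; efficiency = 128/192 = 2/3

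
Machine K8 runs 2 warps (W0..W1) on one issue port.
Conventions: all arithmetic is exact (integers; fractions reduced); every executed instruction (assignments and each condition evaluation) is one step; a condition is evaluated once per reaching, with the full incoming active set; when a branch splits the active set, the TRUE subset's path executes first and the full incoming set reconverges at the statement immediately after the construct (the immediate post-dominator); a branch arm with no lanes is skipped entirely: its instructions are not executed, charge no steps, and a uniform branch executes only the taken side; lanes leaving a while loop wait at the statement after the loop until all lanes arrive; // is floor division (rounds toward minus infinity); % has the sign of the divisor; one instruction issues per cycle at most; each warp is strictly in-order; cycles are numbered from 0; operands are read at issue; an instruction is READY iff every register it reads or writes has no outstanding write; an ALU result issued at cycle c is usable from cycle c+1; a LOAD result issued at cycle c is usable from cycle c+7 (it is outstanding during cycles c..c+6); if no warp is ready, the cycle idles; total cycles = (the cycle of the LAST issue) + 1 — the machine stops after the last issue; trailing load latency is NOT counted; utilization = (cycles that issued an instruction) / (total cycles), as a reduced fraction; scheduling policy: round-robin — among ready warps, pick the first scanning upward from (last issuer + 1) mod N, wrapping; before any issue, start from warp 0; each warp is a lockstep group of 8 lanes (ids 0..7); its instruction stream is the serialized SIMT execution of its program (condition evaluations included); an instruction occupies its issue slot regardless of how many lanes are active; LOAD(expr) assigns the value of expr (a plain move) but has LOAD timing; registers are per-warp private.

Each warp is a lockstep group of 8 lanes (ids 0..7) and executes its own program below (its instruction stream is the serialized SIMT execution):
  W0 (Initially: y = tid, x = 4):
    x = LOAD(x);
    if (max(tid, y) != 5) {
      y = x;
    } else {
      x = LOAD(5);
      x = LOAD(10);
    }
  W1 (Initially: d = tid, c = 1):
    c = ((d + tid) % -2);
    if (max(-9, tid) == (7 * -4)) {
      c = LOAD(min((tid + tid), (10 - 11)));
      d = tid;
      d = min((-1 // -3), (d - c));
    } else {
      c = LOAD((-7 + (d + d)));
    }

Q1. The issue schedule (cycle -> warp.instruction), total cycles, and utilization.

cycle 0: W0.I0
cycle 1: W1.I0
cycle 2: W0.I1
cycle 3: W1.I1
cycle 4: W1.I2
cycle 5: idle
cycle 6: idle
cycle 7: W0.I2
cycle 8: W0.I3
cycle 9: idle
cycle 10: idle
cycle 11: idle
cycle 12: idle
cycle 13: idle
cycle 14: idle
cycle 15: W0.I4

Answer: 16 cycles, utilization 1/2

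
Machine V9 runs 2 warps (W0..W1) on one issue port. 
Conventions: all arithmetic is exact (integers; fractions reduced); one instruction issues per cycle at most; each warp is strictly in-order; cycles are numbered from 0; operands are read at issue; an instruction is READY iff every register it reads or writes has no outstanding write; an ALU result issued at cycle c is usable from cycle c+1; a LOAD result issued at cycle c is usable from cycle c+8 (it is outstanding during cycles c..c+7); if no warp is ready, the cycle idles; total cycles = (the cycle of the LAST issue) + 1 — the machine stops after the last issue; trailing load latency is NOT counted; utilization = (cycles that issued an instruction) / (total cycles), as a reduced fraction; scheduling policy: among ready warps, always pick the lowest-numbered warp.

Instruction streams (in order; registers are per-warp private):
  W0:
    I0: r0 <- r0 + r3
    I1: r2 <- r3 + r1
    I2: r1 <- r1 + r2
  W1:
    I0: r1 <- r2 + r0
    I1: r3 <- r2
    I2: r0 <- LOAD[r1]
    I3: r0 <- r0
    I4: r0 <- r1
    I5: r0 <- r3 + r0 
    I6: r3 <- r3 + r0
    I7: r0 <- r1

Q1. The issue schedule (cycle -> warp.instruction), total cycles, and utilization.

cycle 0: W0.I0
cycle 1: W0.I1
cycle 2: W0.I2
cycle 3: W1.I0
cycle 4: W1.I1
cycle 5: W1.I2
cycle 6: idle
cycle 7: idle
cycle 8: idle
cycle 9: idle
cycle 10: idle
cycle 11: idle
cycle 12: idle
cycle 13: W1.I3
cycle 14: W1.I4
cycle 15: W1.I5
cycle 16: W1.I6
cycle 17: W1.I7

Answer: 18 cycles, utilization 11/18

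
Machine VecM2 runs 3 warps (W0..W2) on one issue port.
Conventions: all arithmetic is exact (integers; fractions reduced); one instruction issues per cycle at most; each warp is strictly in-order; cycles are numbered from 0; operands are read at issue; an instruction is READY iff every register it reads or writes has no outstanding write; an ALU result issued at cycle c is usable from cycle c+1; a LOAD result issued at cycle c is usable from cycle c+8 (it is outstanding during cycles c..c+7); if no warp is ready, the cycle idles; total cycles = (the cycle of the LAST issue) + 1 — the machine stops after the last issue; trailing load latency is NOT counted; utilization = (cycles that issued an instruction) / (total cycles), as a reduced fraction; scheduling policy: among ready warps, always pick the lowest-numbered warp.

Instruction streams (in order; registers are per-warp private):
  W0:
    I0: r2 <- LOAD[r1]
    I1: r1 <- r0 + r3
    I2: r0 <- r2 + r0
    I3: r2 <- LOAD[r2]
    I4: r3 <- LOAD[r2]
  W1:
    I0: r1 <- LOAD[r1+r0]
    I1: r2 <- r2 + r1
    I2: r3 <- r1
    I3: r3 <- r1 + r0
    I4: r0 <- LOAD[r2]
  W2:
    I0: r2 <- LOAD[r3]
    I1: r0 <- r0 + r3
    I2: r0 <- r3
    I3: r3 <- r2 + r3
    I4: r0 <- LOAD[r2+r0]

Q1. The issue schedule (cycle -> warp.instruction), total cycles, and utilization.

cycle 0: W0.I0
cycle 1: W0.I1
cycle 2: W1.I0
cycle 3: W2.I0
cycle 4: W2.I1
cycle 5: W2.I2
cycle 6: idle
cycle 7: idle
cycle 8: W0.I2
cycle 9: W0.I3
cycle 10: W1.I1
cycle 11: W1.I2
cycle 12: W1.I3
cycle 13: W1.I4
cycle 14: W2.I3
cycle 15: W2.I4
cycle 16: idle
cycle 17: W0.I4

Answer: 18 cycles, utilization 5/6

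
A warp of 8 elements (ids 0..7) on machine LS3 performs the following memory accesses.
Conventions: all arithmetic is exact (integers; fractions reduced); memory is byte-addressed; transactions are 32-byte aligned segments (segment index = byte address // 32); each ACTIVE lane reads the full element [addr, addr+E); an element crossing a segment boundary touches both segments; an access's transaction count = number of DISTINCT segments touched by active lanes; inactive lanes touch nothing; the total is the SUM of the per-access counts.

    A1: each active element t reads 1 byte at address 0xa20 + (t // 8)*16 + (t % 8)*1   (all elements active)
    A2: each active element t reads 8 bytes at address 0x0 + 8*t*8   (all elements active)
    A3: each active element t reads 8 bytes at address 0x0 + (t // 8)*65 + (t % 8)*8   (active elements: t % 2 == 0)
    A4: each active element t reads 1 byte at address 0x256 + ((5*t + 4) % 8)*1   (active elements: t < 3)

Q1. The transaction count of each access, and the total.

A1: 1 transaction
A2: 8 transactions
A3: 2 transactions
A4: 1 transaction

Answer: 1,8,2,1; total 12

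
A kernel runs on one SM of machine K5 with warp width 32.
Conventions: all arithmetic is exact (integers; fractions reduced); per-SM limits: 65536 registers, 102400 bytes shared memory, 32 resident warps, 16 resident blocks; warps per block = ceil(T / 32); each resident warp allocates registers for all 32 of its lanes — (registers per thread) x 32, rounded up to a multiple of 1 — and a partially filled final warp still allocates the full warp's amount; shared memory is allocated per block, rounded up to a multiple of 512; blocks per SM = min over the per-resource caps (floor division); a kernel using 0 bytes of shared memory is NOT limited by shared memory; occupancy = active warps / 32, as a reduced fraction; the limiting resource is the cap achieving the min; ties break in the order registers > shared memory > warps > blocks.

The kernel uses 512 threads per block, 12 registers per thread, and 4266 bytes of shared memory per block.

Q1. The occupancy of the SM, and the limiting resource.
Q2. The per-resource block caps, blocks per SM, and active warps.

Answer: occupancy 1, limited by warps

registers: 10 blocks
shared memory: 22 blocks
warps: 2 blocks
blocks: 16 blocks

Answer: 2 blocks, 32 active warps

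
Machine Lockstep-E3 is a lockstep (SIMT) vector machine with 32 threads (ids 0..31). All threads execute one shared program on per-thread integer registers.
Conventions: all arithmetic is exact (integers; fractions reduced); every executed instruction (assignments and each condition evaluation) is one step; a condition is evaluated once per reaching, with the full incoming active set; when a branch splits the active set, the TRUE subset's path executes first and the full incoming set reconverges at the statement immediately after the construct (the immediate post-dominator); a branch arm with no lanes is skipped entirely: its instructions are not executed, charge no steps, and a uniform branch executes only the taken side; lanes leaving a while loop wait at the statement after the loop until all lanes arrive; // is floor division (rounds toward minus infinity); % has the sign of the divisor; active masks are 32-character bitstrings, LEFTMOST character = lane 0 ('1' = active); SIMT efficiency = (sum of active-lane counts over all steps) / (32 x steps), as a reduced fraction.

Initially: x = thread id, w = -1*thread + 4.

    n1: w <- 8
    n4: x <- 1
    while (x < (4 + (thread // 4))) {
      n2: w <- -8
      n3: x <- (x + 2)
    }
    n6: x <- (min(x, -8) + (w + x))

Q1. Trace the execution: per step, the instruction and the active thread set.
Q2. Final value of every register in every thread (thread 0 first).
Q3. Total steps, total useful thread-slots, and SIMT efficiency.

step 0: w <- 8                       11111111111111111111111111111111
step 1: x <- 1                       11111111111111111111111111111111
step 2: eval (x < (4 + (thread // 4))) 11111111111111111111111111111111
step 3: w <- -8                      11111111111111111111111111111111
step 4: x <- (x + 2)                 11111111111111111111111111111111
step 5: eval (x < (4 + (thread // 4))) 11111111111111111111111111111111
step 6: w <- -8                      11111111111111111111111111111111
step 7: x <- (x + 2)                 11111111111111111111111111111111
step 8: eval (x < (4 + (thread // 4))) 11111111111111111111111111111111
step 9: w <- -8                      00000000111111111111111111111111
step 10: x <- (x + 2)                 00000000111111111111111111111111
step 11: eval (x < (4 + (thread // 4))) 00000000111111111111111111111111
step 12: w <- -8                      00000000000000001111111111111111
step 13: x <- (x + 2)                 00000000000000001111111111111111
step 14: eval (x < (4 + (thread // 4))) 00000000000000001111111111111111
step 15: w <- -8                      00000000000000000000000011111111
step 16: x <- (x + 2)                 00000000000000000000000011111111
step 17: eval (x < (4 + (thread // 4))) 00000000000000000000000011111111
step 18: x <- (min(x, -8) + (w + x))  11111111111111111111111111111111

Answer: 19 steps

x: -11,-11,-11,-11,-11,-11,-11,-11,-9,-9,-9,-9,-9,-9,-9,-9,-7,-7,-7,-7,-7,-7,-7,-7,-5,-5,-5,-5,-5,-5,-5,-5
w: -8,-8,-8,-8,-8,-8,-8,-8,-8,-8,-8,-8,-8,-8,-8,-8,-8,-8,-8,-8,-8,-8,-8,-8,-8,-8,-8,-8,-8,-8,-8,-8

steps = 19; useful = 464; efficiency = 464/608 = 29/38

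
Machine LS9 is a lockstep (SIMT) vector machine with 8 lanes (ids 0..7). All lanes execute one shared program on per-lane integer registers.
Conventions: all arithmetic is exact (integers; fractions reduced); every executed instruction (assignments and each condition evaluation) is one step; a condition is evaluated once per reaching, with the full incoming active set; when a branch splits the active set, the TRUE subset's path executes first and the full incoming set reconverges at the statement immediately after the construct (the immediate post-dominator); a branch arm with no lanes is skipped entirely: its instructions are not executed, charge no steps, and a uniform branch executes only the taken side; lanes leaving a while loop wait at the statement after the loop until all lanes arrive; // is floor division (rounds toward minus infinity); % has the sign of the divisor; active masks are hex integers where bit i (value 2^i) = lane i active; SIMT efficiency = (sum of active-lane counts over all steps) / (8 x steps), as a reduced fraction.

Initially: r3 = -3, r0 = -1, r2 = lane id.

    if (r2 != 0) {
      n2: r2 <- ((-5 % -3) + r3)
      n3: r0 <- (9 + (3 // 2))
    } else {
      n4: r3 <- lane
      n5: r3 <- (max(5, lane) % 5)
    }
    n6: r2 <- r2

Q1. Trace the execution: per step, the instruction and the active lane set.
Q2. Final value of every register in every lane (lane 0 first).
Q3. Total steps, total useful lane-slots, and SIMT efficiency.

step 0: eval (r2 != 0)               0xff
step 1: r2 <- ((-5 % -3) + r3)       0xfe
step 2: r0 <- (9 + (3 // 2))         0xfe
step 3: r3 <- lane                   0x01
step 4: r3 <- (max(5, lane) % 5)     0x01
step 5: r2 <- r2                     0xff

Answer: 6 steps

r3: 0,-3,-3,-3,-3,-3,-3,-3
r0: -1,10,10,10,10,10,10,10
r2: 0,-5,-5,-5,-5,-5,-5,-5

steps = 6; useful = 32; efficiency = 32/48 = 2/3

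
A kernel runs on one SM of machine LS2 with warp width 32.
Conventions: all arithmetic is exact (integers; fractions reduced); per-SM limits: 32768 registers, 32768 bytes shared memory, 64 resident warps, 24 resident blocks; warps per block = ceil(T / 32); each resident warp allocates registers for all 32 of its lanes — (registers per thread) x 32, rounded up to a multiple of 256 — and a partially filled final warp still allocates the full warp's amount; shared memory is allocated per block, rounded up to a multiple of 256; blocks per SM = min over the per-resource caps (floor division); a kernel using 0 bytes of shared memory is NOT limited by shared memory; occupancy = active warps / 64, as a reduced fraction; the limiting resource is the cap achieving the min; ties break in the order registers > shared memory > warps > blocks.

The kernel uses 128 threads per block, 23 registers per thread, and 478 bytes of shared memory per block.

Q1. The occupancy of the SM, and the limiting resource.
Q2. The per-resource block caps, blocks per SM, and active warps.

Answer: occupancy 5/8, limited by registers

registers: 10 blocks
shared memory: 64 blocks
warps: 16 blocks
blocks: 24 blocks

Answer: 10 blocks, 40 active warps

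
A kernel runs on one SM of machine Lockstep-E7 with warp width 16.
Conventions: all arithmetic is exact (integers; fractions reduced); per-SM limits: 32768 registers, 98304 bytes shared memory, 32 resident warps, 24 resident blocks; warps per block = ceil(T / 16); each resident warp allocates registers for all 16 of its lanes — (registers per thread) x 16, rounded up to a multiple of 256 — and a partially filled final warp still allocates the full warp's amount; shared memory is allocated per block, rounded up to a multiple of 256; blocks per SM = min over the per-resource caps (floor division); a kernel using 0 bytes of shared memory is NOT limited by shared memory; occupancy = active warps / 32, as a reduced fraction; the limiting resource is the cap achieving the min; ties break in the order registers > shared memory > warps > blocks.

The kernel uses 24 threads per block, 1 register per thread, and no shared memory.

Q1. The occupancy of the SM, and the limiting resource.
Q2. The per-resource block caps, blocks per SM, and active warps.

Answer: occupancy 1, limited by warps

registers: 64 blocks
shared memory: no limit (kernel uses none)
warps: 16 blocks
blocks: 24 blocks

Answer: 16 blocks, 32 active warps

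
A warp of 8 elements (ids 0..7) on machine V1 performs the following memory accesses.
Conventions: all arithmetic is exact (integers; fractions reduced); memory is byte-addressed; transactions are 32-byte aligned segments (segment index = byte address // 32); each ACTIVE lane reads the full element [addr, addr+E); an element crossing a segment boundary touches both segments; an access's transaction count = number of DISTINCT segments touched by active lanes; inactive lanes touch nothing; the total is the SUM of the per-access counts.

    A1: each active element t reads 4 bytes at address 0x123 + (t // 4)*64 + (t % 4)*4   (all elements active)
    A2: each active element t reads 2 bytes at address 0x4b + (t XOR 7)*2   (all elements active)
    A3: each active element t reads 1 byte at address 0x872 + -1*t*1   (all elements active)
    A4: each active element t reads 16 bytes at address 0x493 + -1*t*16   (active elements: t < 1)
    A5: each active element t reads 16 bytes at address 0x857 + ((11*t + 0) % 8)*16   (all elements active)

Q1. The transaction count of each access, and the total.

A1: 2 transactions
A2: 1 transaction
A3: 1 transaction
A4: 2 transactions
A5: 5 transactions

Answer: 2,1,1,2,5; total 11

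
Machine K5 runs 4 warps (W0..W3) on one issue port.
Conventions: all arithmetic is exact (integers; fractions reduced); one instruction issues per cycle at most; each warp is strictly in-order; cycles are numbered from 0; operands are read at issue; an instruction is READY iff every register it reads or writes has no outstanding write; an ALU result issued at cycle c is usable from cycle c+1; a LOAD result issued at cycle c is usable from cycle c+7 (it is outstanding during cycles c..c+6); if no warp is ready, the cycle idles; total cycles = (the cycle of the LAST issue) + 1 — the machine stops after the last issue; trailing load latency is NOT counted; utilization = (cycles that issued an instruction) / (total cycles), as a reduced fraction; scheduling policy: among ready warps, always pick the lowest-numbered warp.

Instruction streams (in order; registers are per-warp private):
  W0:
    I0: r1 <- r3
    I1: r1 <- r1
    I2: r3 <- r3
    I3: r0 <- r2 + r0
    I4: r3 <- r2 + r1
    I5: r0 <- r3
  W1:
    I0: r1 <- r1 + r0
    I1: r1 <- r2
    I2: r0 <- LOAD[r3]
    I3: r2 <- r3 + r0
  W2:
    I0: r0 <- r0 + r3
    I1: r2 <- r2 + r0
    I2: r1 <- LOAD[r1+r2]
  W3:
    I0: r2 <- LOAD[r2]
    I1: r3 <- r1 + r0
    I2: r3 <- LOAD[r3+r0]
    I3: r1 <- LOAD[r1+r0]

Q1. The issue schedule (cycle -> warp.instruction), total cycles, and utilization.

cycle 0: W0.I0
cycle 1: W0.I1
cycle 2: W0.I2
cycle 3: W0.I3
cycle 4: W0.I4
cycle 5: W0.I5
cycle 6: W1.I0
cycle 7: W1.I1
cycle 8: W1.I2
cycle 9: W2.I0
cycle 10: W2.I1
cycle 11: W2.I2
cycle 12: W3.I0
cycle 13: W3.I1
cycle 14: W3.I2
cycle 15: W1.I3
cycle 16: W3.I3

Answer: 17 cycles, utilization 1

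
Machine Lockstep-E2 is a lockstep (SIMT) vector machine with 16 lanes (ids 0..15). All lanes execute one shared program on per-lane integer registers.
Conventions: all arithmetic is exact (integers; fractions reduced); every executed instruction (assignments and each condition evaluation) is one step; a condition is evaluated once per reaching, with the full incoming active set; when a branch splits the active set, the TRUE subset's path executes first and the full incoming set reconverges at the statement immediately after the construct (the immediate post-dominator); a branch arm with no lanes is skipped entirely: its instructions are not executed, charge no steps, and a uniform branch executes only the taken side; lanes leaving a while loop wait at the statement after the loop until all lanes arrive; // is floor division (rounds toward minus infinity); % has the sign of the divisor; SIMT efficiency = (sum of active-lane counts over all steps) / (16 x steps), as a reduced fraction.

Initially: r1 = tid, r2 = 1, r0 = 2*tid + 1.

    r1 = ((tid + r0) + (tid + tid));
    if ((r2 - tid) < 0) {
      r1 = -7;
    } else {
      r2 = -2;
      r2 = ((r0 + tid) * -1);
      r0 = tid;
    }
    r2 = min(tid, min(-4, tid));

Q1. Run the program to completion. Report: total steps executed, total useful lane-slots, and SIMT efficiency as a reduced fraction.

Answer: 7 steps, 68 useful, 17/28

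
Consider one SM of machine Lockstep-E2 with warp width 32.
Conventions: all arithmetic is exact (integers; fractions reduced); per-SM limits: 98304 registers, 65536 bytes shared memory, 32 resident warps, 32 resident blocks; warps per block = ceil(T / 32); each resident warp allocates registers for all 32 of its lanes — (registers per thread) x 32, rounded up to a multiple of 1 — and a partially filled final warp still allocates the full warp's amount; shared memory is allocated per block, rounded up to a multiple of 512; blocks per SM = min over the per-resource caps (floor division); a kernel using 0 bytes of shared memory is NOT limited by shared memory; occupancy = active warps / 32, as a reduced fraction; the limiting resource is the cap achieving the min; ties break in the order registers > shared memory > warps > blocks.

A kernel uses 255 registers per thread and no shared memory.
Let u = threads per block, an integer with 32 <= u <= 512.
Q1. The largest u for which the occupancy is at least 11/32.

Answer: u = 384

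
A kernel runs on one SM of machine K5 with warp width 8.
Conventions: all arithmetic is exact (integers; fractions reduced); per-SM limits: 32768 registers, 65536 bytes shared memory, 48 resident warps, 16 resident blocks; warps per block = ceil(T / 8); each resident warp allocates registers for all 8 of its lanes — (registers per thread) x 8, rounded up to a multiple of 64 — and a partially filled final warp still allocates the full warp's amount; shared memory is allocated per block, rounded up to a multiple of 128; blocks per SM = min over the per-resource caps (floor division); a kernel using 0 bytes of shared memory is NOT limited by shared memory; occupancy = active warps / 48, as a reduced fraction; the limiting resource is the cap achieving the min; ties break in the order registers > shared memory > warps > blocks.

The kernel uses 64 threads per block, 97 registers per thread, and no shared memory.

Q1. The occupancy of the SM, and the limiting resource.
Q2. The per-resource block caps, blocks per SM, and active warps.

Answer: occupancy 2/3, limited by registers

registers: 4 blocks
shared memory: no limit (kernel uses none)
warps: 6 blocks
blocks: 16 blocks

Answer: 4 blocks, 32 active warps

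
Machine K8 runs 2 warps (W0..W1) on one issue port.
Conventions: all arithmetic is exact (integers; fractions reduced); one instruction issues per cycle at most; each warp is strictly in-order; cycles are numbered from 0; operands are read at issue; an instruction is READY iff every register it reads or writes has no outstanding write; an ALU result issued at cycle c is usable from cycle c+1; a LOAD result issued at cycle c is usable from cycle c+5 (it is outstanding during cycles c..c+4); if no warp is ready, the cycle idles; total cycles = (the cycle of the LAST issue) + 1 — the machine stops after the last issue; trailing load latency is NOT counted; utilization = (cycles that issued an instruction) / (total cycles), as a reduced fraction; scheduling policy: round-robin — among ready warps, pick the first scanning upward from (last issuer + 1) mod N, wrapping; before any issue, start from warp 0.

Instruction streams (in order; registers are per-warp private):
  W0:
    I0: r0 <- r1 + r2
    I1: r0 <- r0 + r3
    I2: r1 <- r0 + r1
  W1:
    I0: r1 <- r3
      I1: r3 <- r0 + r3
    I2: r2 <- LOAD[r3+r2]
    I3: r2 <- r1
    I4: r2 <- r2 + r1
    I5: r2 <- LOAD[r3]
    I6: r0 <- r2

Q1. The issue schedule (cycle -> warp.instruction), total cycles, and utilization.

cycle 0: W0.I0
cycle 1: W1.I0
cycle 2: W0.I1
cycle 3: W1.I1
cycle 4: W0.I2
cycle 5: W1.I2
cycle 6: idle
cycle 7: idle
cycle 8: idle
cycle 9: idle
cycle 10: W1.I3
cycle 11: W1.I4
cycle 12: W1.I5
cycle 13: idle
cycle 14: idle
cycle 15: idle
cycle 16: idle
cycle 17: W1.I6

Answer: 18 cycles, utilization 5/9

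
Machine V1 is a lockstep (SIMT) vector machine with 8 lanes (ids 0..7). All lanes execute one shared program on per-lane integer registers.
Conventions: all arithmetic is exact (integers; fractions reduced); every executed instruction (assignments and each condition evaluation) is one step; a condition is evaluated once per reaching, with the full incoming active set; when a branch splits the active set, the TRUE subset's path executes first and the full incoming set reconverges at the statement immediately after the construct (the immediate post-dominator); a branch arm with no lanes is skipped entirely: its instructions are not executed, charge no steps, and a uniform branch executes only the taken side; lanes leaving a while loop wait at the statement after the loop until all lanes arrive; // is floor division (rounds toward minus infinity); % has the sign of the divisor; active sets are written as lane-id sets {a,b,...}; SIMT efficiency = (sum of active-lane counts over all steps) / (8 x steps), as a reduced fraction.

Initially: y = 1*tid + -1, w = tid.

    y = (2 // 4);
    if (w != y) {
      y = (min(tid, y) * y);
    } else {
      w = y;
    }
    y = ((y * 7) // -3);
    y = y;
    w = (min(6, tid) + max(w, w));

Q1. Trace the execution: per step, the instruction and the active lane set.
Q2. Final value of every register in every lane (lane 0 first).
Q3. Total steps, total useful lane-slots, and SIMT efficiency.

step 0: y <- (2 // 4)                {0,1,2,3,4,5,6,7}
step 1: eval (w != y)                {0,1,2,3,4,5,6,7}
step 2: y <- (min(tid, y) * y)       {1,2,3,4,5,6,7}
step 3: w <- y                       {0}
step 4: y <- ((y * 7) // -3)         {0,1,2,3,4,5,6,7}
step 5: y <- y                       {0,1,2,3,4,5,6,7}
step 6: w <- (min(6, tid) + max(w, w)) {0,1,2,3,4,5,6,7}

Answer: 7 steps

y: 0,0,0,0,0,0,0,0
w: 0,2,4,6,8,10,12,13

steps = 7; useful = 48; efficiency = 48/56 = 6/7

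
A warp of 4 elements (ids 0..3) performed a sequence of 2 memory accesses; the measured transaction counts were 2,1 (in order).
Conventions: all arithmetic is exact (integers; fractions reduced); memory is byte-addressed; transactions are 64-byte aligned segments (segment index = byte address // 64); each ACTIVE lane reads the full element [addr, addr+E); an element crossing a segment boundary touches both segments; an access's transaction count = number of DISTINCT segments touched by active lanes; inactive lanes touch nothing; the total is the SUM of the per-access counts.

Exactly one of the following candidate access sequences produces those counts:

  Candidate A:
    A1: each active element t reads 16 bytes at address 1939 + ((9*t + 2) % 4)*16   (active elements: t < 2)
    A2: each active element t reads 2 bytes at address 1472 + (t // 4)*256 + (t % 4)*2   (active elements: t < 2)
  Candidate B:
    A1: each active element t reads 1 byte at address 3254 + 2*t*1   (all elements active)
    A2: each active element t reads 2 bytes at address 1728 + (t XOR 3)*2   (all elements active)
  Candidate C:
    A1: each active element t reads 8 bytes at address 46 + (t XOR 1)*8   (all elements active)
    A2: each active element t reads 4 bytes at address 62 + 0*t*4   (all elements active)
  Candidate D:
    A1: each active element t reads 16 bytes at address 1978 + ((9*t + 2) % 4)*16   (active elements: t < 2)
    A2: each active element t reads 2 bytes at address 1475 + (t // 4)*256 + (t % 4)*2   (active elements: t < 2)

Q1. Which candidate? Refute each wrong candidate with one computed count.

B: A1 gives 1 transaction, not 2
C: A2 gives 2 transactions, not 1
D: A1 gives 1 transaction, not 2
A: all counts match (2,1)

Answer: A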